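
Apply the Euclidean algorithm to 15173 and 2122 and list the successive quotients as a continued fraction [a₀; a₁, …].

15173 = 7·2122 + 319, so a_0 = 7
2122 = 6·319 + 208, so a_1 = 6
319 = 1·208 + 111, so a_2 = 1
208 = 1·111 + 97, so a_3 = 1
111 = 1·97 + 14, so a_4 = 1
97 = 6·14 + 13, so a_5 = 6
14 = 1·13 + 1, so a_6 = 1
13 = 13·1 + 0, so a_7 = 13

[7; 6, 1, 1, 1, 6, 1, 13]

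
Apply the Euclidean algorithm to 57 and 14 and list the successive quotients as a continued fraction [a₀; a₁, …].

[4; 14]

Repeatedly divide and take the remainder:
57 ÷ 14 → quotient 4, remainder 1
14 ÷ 1 → quotient 14, remainder 0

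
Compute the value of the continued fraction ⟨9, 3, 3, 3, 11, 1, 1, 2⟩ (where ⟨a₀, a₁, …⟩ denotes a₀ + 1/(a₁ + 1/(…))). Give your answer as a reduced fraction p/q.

18271/1964

Work from the innermost term outward:
Start with 2.
1 + 1/(2/1) = 1 + 1/2 = 3/2
1 + 1/(3/2) = 1 + 2/3 = 5/3
11 + 1/(5/3) = 11 + 3/5 = 58/5
3 + 1/(58/5) = 3 + 5/58 = 179/58
3 + 1/(179/58) = 3 + 58/179 = 595/179
3 + 1/(595/179) = 3 + 179/595 = 1964/595
9 + 1/(1964/595) = 9 + 595/1964 = 18271/1964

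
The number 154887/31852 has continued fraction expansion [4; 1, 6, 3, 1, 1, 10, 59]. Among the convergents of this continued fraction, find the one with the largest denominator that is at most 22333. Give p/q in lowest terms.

2621/539

a_0 = 4: 4/1  (≤ bound)
a_1 = 1: 5/1  (≤ bound)
a_2 = 6: 34/7  (≤ bound)
a_3 = 3: 107/22  (≤ bound)
a_4 = 1: 141/29  (≤ bound)
a_5 = 1: 248/51  (≤ bound)
a_6 = 10: 2621/539  (≤ bound)
a_7 = 59: 154887/31852  (> 22333, stop)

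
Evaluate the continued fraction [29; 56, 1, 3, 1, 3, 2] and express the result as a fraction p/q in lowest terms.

70861/2442

Work from the innermost term outward:
Start with 2.
3 + 1/(2/1) = 3 + 1/2 = 7/2
1 + 1/(7/2) = 1 + 2/7 = 9/7
3 + 1/(9/7) = 3 + 7/9 = 34/9
1 + 1/(34/9) = 1 + 9/34 = 43/34
56 + 1/(43/34) = 56 + 34/43 = 2442/43
29 + 1/(2442/43) = 29 + 43/2442 = 70861/2442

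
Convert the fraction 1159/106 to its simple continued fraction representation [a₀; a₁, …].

[10; 1, 14, 7]

Run the Euclidean algorithm, recording each quotient:
1159 = 10·106 + 99, so a_0 = 10
106 = 1·99 + 7, so a_1 = 1
99 = 14·7 + 1, so a_2 = 14
7 = 7·1 + 0, so a_3 = 7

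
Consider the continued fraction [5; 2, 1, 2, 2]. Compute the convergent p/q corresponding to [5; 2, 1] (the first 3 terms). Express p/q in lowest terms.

16/3

Work from the innermost term outward:
Start with 1.
2 + 1/(1/1) = 2 + 1/1 = 3/1
5 + 1/(3/1) = 5 + 1/3 = 16/3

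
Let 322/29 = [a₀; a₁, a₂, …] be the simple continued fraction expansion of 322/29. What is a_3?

Run the Euclidean algorithm, recording each quotient:
322 = 11·29 + 3, so a_0 = 11
29 = 9·3 + 2, so a_1 = 9
3 = 1·2 + 1, so a_2 = 1
2 = 2·1 + 0, so a_3 = 2

2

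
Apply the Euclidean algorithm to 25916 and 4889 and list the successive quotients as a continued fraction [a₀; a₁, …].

25916 ÷ 4889 → quotient 5, remainder 1471
4889 ÷ 1471 → quotient 3, remainder 476
1471 ÷ 476 → quotient 3, remainder 43
476 ÷ 43 → quotient 11, remainder 3
43 ÷ 3 → quotient 14, remainder 1
3 ÷ 1 → quotient 3, remainder 0

[5; 3, 3, 11, 14, 3]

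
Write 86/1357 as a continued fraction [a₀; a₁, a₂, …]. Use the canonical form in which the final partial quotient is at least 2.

[0; 15, 1, 3, 1, 1, 9]

86 = 0·1357 + 86, so a_0 = 0
1357 = 15·86 + 67, so a_1 = 15
86 = 1·67 + 19, so a_2 = 1
67 = 3·19 + 10, so a_3 = 3
19 = 1·10 + 9, so a_4 = 1
10 = 1·9 + 1, so a_5 = 1
9 = 9·1 + 0, so a_6 = 9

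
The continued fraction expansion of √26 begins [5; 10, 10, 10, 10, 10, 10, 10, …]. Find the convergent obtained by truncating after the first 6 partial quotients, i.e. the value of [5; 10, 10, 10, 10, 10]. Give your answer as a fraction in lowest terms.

530451/104030

Starting at the tail and folding back:
Start with 10.
10 + 1/(10/1) = 10 + 1/10 = 101/10
10 + 1/(101/10) = 10 + 10/101 = 1020/101
10 + 1/(1020/101) = 10 + 101/1020 = 10301/1020
10 + 1/(10301/1020) = 10 + 1020/10301 = 104030/10301
5 + 1/(104030/10301) = 5 + 10301/104030 = 530451/104030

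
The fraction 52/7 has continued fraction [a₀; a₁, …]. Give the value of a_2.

52 ÷ 7 → quotient 7, remainder 3
7 ÷ 3 → quotient 2, remainder 1
3 ÷ 1 → quotient 3, remainder 0

3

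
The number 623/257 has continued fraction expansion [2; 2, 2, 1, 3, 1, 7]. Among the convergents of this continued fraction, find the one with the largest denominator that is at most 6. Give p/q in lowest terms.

List convergents until the denominator exceeds the bound:
a_0 = 2: 2/1  (≤ bound)
a_1 = 2: 5/2  (≤ bound)
a_2 = 2: 12/5  (≤ bound)
a_3 = 1: 17/7  (> 6, stop)

12/5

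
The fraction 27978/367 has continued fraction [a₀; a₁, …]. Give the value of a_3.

Run the Euclidean algorithm, recording each quotient:
⌊27978/367⌋ = 76, remainder 86
⌊367/86⌋ = 4, remainder 23
⌊86/23⌋ = 3, remainder 17
⌊23/17⌋ = 1, remainder 6

1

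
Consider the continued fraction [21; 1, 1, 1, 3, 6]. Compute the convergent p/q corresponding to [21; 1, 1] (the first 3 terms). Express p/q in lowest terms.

Start with 1.
1 + 1/(1/1) = 1 + 1/1 = 2/1
21 + 1/(2/1) = 21 + 1/2 = 43/2

43/2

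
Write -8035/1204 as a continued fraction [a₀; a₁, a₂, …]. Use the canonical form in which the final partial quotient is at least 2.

[-7; 3, 15, 1, 2, 1, 1, 3]

Run the Euclidean algorithm, recording each quotient:
-8035 = -7·1204 + 393, so a_0 = -7
1204 = 3·393 + 25, so a_1 = 3
393 = 15·25 + 18, so a_2 = 15
25 = 1·18 + 7, so a_3 = 1
18 = 2·7 + 4, so a_4 = 2
7 = 1·4 + 3, so a_5 = 1
4 = 1·3 + 1, so a_6 = 1
3 = 3·1 + 0, so a_7 = 3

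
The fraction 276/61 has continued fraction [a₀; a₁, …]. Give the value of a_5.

2

276 ÷ 61 → quotient 4, remainder 32
61 ÷ 32 → quotient 1, remainder 29
32 ÷ 29 → quotient 1, remainder 3
29 ÷ 3 → quotient 9, remainder 2
3 ÷ 2 → quotient 1, remainder 1
2 ÷ 1 → quotient 2, remainder 0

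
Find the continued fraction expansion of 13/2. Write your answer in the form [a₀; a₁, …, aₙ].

[6; 2]

Run the Euclidean algorithm, recording each quotient:
13 ÷ 2 → quotient 6, remainder 1
2 ÷ 1 → quotient 2, remainder 0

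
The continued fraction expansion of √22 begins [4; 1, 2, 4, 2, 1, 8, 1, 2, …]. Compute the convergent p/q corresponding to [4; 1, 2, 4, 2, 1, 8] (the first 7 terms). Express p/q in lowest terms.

1712/365

a_0 = 4: 4/1
a_1 = 1: 5/1
a_2 = 2: 14/3
a_3 = 4: 61/13
a_4 = 2: 136/29
a_5 = 1: 197/42
a_6 = 8: 1712/365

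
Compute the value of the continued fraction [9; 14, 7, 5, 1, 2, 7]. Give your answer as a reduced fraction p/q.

115044/12683

Build up convergents one term at a time:
a_0 = 9: 9/1
a_1 = 14: 127/14
a_2 = 7: 898/99
a_3 = 5: 4617/509
a_4 = 1: 5515/608
a_5 = 2: 15647/1725
a_6 = 7: 115044/12683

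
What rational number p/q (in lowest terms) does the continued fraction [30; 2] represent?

61/2

Start with 2.
30 + 1/(2/1) = 30 + 1/2 = 61/2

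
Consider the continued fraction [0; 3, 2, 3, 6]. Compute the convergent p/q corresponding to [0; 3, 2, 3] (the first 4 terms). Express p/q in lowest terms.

a_0 = 0: 0/1
a_1 = 3: 1/3
a_2 = 2: 2/7
a_3 = 3: 7/24

7/24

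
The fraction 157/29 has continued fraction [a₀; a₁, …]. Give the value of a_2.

Apply division with remainder until the remainder is 0:
157 ÷ 29 → quotient 5, remainder 12
29 ÷ 12 → quotient 2, remainder 5
12 ÷ 5 → quotient 2, remainder 2

2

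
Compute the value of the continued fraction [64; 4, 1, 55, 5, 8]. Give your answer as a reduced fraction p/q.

736960/11479

Start with 8.
5 + 1/(8/1) = 5 + 1/8 = 41/8
55 + 1/(41/8) = 55 + 8/41 = 2263/41
1 + 1/(2263/41) = 1 + 41/2263 = 2304/2263
4 + 1/(2304/2263) = 4 + 2263/2304 = 11479/2304
64 + 1/(11479/2304) = 64 + 2304/11479 = 736960/11479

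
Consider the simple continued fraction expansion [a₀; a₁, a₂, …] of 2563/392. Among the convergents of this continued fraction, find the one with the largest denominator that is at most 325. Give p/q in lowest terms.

85/13

a_0 = 6: 6/1  (≤ bound)
a_1 = 1: 7/1  (≤ bound)
a_2 = 1: 13/2  (≤ bound)
a_3 = 6: 85/13  (≤ bound)
a_4 = 30: 2563/392  (> 325, stop)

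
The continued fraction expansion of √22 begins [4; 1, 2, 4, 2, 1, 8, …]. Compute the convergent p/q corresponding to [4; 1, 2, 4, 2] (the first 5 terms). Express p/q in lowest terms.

136/29

Start with 2.
4 + 1/(2/1) = 4 + 1/2 = 9/2
2 + 1/(9/2) = 2 + 2/9 = 20/9
1 + 1/(20/9) = 1 + 9/20 = 29/20
4 + 1/(29/20) = 4 + 20/29 = 136/29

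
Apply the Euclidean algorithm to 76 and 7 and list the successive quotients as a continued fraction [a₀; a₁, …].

[10; 1, 6]

76 ÷ 7 → quotient 10, remainder 6
7 ÷ 6 → quotient 1, remainder 1
6 ÷ 1 → quotient 6, remainder 0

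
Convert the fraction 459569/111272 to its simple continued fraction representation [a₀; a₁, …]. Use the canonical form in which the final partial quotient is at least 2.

459569 ÷ 111272 → quotient 4, remainder 14481
111272 ÷ 14481 → quotient 7, remainder 9905
14481 ÷ 9905 → quotient 1, remainder 4576
9905 ÷ 4576 → quotient 2, remainder 753
4576 ÷ 753 → quotient 6, remainder 58
753 ÷ 58 → quotient 12, remainder 57
58 ÷ 57 → quotient 1, remainder 1
57 ÷ 1 → quotient 57, remainder 0

[4; 7, 1, 2, 6, 12, 1, 57]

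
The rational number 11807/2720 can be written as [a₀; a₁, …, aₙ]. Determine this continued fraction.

11807 = 4·2720 + 927, so a_0 = 4
2720 = 2·927 + 866, so a_1 = 2
927 = 1·866 + 61, so a_2 = 1
866 = 14·61 + 12, so a_3 = 14
61 = 5·12 + 1, so a_4 = 5
12 = 12·1 + 0, so a_5 = 12

[4; 2, 1, 14, 5, 12]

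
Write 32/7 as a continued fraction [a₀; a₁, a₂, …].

[4; 1, 1, 3]

32 ÷ 7 → quotient 4, remainder 4
7 ÷ 4 → quotient 1, remainder 3
4 ÷ 3 → quotient 1, remainder 1
3 ÷ 1 → quotient 3, remainder 0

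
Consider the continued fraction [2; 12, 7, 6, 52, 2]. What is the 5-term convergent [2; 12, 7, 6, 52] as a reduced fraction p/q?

56701/27229

Collapse the nested fraction from the inside out:
Start with 52.
6 + 1/(52/1) = 6 + 1/52 = 313/52
7 + 1/(313/52) = 7 + 52/313 = 2243/313
12 + 1/(2243/313) = 12 + 313/2243 = 27229/2243
2 + 1/(27229/2243) = 2 + 2243/27229 = 56701/27229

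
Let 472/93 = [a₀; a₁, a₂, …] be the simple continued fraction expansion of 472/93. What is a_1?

Run the Euclidean algorithm, recording each quotient:
⌊472/93⌋ = 5, remainder 7
⌊93/7⌋ = 13, remainder 2

13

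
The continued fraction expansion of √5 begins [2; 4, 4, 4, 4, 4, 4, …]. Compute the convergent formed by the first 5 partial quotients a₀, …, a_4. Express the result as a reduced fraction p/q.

a_0 = 2: 2/1
a_1 = 4: 9/4
a_2 = 4: 38/17
a_3 = 4: 161/72
a_4 = 4: 682/305

682/305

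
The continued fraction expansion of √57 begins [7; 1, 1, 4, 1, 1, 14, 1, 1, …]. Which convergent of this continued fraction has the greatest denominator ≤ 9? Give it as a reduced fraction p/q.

68/9

List convergents until the denominator exceeds the bound:
a_0 = 7: 7/1  (≤ bound)
a_1 = 1: 8/1  (≤ bound)
a_2 = 1: 15/2  (≤ bound)
a_3 = 4: 68/9  (≤ bound)
a_4 = 1: 83/11  (> 9, stop)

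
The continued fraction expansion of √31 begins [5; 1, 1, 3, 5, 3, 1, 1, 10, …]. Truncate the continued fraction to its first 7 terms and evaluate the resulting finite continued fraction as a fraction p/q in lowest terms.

863/155

Compute successive convergents:
a_0 = 5: 5/1
a_1 = 1: 6/1
a_2 = 1: 11/2
a_3 = 3: 39/7
a_4 = 5: 206/37
a_5 = 3: 657/118
a_6 = 1: 863/155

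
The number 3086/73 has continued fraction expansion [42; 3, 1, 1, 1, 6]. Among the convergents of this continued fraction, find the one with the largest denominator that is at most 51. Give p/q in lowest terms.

465/11

a_0 = 42: 42/1  (≤ bound)
a_1 = 3: 127/3  (≤ bound)
a_2 = 1: 169/4  (≤ bound)
a_3 = 1: 296/7  (≤ bound)
a_4 = 1: 465/11  (≤ bound)
a_5 = 6: 3086/73  (> 51, stop)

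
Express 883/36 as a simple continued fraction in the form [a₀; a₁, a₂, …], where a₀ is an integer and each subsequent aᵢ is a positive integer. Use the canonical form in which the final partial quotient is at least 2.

883 ÷ 36 → quotient 24, remainder 19
36 ÷ 19 → quotient 1, remainder 17
19 ÷ 17 → quotient 1, remainder 2
17 ÷ 2 → quotient 8, remainder 1
2 ÷ 1 → quotient 2, remainder 0

[24; 1, 1, 8, 2]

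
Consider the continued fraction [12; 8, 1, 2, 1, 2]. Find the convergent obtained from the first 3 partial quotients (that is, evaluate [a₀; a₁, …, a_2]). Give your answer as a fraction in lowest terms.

109/9

Start with 1.
8 + 1/(1/1) = 8 + 1/1 = 9/1
12 + 1/(9/1) = 12 + 1/9 = 109/9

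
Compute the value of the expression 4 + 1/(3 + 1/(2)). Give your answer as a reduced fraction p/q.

30/7

a_0 = 4: 4/1
a_1 = 3: 13/3
a_2 = 2: 30/7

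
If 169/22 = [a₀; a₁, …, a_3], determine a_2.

Run the Euclidean algorithm, recording each quotient:
⌊169/22⌋ = 7, remainder 15
⌊22/15⌋ = 1, remainder 7
⌊15/7⌋ = 2, remainder 1

2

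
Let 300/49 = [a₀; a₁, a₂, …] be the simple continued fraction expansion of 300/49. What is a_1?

8

300 = 6·49 + 6, so a_0 = 6
49 = 8·6 + 1, so a_1 = 8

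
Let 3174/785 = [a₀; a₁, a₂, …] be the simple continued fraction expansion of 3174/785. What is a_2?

⌊3174/785⌋ = 4, remainder 34
⌊785/34⌋ = 23, remainder 3
⌊34/3⌋ = 11, remainder 1

11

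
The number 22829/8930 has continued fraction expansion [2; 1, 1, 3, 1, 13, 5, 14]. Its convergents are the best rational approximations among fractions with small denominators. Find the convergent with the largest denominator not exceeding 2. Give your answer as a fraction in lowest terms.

List convergents until the denominator exceeds the bound:
a_0 = 2: 2/1  (≤ bound)
a_1 = 1: 3/1  (≤ bound)
a_2 = 1: 5/2  (≤ bound)
a_3 = 3: 18/7  (> 2, stop)

5/2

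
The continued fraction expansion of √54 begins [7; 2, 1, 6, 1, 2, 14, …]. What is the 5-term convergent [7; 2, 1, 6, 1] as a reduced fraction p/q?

169/23

Starting at the tail and folding back:
Start with 1.
6 + 1/(1/1) = 6 + 1/1 = 7/1
1 + 1/(7/1) = 1 + 1/7 = 8/7
2 + 1/(8/7) = 2 + 7/8 = 23/8
7 + 1/(23/8) = 7 + 8/23 = 169/23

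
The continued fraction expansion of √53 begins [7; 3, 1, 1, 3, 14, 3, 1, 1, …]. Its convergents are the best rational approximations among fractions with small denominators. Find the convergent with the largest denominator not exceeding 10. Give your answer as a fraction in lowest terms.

51/7

a_0 = 7: 7/1  (≤ bound)
a_1 = 3: 22/3  (≤ bound)
a_2 = 1: 29/4  (≤ bound)
a_3 = 1: 51/7  (≤ bound)
a_4 = 3: 182/25  (> 10, stop)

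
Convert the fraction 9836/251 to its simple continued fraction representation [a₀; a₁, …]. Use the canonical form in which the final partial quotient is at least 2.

[39; 5, 2, 1, 15]

⌊9836/251⌋ = 39, remainder 47
⌊251/47⌋ = 5, remainder 16
⌊47/16⌋ = 2, remainder 15
⌊16/15⌋ = 1, remainder 1
⌊15/1⌋ = 15, remainder 0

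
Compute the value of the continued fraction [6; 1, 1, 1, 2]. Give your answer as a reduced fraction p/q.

Start with 2.
1 + 1/(2/1) = 1 + 1/2 = 3/2
1 + 1/(3/2) = 1 + 2/3 = 5/3
1 + 1/(5/3) = 1 + 3/5 = 8/5
6 + 1/(8/5) = 6 + 5/8 = 53/8

53/8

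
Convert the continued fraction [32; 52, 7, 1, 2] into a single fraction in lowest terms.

a_0 = 32: 32/1
a_1 = 52: 1665/52
a_2 = 7: 11687/365
a_3 = 1: 13352/417
a_4 = 2: 38391/1199

38391/1199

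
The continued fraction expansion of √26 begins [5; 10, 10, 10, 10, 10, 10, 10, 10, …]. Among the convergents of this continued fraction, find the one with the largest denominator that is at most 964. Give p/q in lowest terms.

515/101

List convergents until the denominator exceeds the bound:
a_0 = 5: 5/1  (≤ bound)
a_1 = 10: 51/10  (≤ bound)
a_2 = 10: 515/101  (≤ bound)
a_3 = 10: 5201/1020  (> 964, stop)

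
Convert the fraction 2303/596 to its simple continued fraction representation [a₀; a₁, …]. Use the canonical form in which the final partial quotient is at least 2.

[3; 1, 6, 2, 1, 3, 1, 5]

2303 = 3·596 + 515, so a_0 = 3
596 = 1·515 + 81, so a_1 = 1
515 = 6·81 + 29, so a_2 = 6
81 = 2·29 + 23, so a_3 = 2
29 = 1·23 + 6, so a_4 = 1
23 = 3·6 + 5, so a_5 = 3
6 = 1·5 + 1, so a_6 = 1
5 = 5·1 + 0, so a_7 = 5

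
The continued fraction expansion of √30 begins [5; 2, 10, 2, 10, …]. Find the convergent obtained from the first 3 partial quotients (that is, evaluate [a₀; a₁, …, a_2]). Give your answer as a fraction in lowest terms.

Build up convergents one term at a time:
a_0 = 5: 5/1
a_1 = 2: 11/2
a_2 = 10: 115/21

115/21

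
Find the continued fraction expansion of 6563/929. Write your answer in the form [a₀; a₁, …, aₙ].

[7; 15, 2, 14, 2]

Run the Euclidean algorithm, recording each quotient:
⌊6563/929⌋ = 7, remainder 60
⌊929/60⌋ = 15, remainder 29
⌊60/29⌋ = 2, remainder 2
⌊29/2⌋ = 14, remainder 1
⌊2/1⌋ = 2, remainder 0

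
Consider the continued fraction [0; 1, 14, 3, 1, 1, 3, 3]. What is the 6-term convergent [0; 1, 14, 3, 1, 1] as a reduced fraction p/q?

a_0 = 0: 0/1
a_1 = 1: 1/1
a_2 = 14: 14/15
a_3 = 3: 43/46
a_4 = 1: 57/61
a_5 = 1: 100/107

100/107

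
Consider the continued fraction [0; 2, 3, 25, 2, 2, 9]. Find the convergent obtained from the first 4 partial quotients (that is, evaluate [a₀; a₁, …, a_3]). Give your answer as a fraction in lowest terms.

76/177

Use the convergent recurrence hₖ = aₖ·hₖ₋₁ + hₖ₋₂ (and likewise for the denominators kₖ):
a_0 = 0: 0/1
a_1 = 2: 1/2
a_2 = 3: 3/7
a_3 = 25: 76/177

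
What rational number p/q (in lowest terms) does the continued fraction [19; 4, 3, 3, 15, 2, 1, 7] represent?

297681/15478

Compute successive convergents:
a_0 = 19: 19/1
a_1 = 4: 77/4
a_2 = 3: 250/13
a_3 = 3: 827/43
a_4 = 15: 12655/658
a_5 = 2: 26137/1359
a_6 = 1: 38792/2017
a_7 = 7: 297681/15478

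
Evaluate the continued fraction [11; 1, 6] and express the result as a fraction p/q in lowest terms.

83/7

Compute successive convergents:
a_0 = 11: 11/1
a_1 = 1: 12/1
a_2 = 6: 83/7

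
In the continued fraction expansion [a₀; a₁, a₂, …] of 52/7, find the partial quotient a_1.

Repeatedly divide and take the remainder:
⌊52/7⌋ = 7, remainder 3
⌊7/3⌋ = 2, remainder 1

2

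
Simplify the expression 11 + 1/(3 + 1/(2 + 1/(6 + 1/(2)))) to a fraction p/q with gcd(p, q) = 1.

1095/97

Compute successive convergents:
a_0 = 11: 11/1
a_1 = 3: 34/3
a_2 = 2: 79/7
a_3 = 6: 508/45
a_4 = 2: 1095/97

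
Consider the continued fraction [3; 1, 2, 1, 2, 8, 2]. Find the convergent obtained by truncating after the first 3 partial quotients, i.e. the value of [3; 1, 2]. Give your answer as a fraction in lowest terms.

11/3

Starting at the tail and folding back:
Start with 2.
1 + 1/(2/1) = 1 + 1/2 = 3/2
3 + 1/(3/2) = 3 + 2/3 = 11/3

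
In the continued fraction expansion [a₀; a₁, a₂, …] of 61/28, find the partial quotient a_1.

5

Repeatedly divide and take the remainder:
61 = 2·28 + 5, so a_0 = 2
28 = 5·5 + 3, so a_1 = 5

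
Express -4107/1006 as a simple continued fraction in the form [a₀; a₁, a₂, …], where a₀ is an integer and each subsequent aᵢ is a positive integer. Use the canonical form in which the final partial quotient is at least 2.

[-5; 1, 11, 8, 3, 3]

-4107 = -5·1006 + 923, so a_0 = -5
1006 = 1·923 + 83, so a_1 = 1
923 = 11·83 + 10, so a_2 = 11
83 = 8·10 + 3, so a_3 = 8
10 = 3·3 + 1, so a_4 = 3
3 = 3·1 + 0, so a_5 = 3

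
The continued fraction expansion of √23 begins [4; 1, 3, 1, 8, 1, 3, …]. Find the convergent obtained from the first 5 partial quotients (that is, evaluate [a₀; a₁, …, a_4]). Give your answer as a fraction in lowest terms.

211/44

Start with 8.
1 + 1/(8/1) = 1 + 1/8 = 9/8
3 + 1/(9/8) = 3 + 8/9 = 35/9
1 + 1/(35/9) = 1 + 9/35 = 44/35
4 + 1/(44/35) = 4 + 35/44 = 211/44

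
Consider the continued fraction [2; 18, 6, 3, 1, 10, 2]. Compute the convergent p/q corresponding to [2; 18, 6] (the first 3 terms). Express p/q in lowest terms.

a_0 = 2: 2/1
a_1 = 18: 37/18
a_2 = 6: 224/109

224/109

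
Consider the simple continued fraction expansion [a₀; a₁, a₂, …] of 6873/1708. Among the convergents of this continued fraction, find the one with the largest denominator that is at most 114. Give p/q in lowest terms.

a_0 = 4: 4/1  (≤ bound)
a_1 = 41: 165/41  (≤ bound)
a_2 = 1: 169/42  (≤ bound)
a_3 = 1: 334/83  (≤ bound)
a_4 = 1: 503/125  (> 114, stop)

334/83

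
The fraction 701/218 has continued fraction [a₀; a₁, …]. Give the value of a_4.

1

⌊701/218⌋ = 3, remainder 47
⌊218/47⌋ = 4, remainder 30
⌊47/30⌋ = 1, remainder 17
⌊30/17⌋ = 1, remainder 13
⌊17/13⌋ = 1, remainder 4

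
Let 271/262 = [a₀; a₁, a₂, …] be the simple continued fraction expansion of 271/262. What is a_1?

29

Apply division with remainder until the remainder is 0:
271 = 1·262 + 9, so a_0 = 1
262 = 29·9 + 1, so a_1 = 29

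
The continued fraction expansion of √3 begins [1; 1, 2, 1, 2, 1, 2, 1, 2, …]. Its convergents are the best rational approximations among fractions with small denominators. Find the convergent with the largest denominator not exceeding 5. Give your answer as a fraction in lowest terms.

a_0 = 1: 1/1  (≤ bound)
a_1 = 1: 2/1  (≤ bound)
a_2 = 2: 5/3  (≤ bound)
a_3 = 1: 7/4  (≤ bound)
a_4 = 2: 19/11  (> 5, stop)

7/4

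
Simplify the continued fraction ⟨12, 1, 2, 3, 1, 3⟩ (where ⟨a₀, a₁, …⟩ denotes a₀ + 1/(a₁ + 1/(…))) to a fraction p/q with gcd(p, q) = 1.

622/49

Compute successive convergents:
a_0 = 12: 12/1
a_1 = 1: 13/1
a_2 = 2: 38/3
a_3 = 3: 127/10
a_4 = 1: 165/13
a_5 = 3: 622/49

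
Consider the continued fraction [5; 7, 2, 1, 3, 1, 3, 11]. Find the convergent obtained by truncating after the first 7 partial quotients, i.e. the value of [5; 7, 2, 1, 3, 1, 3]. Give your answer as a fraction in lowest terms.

2003/390

Collapse the nested fraction from the inside out:
Start with 3.
1 + 1/(3/1) = 1 + 1/3 = 4/3
3 + 1/(4/3) = 3 + 3/4 = 15/4
1 + 1/(15/4) = 1 + 4/15 = 19/15
2 + 1/(19/15) = 2 + 15/19 = 53/19
7 + 1/(53/19) = 7 + 19/53 = 390/53
5 + 1/(390/53) = 5 + 53/390 = 2003/390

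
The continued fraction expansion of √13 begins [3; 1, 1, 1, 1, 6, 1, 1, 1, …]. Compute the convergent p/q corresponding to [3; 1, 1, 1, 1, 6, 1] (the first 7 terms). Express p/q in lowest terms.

Collapse the nested fraction from the inside out:
Start with 1.
6 + 1/(1/1) = 6 + 1/1 = 7/1
1 + 1/(7/1) = 1 + 1/7 = 8/7
1 + 1/(8/7) = 1 + 7/8 = 15/8
1 + 1/(15/8) = 1 + 8/15 = 23/15
1 + 1/(23/15) = 1 + 15/23 = 38/23
3 + 1/(38/23) = 3 + 23/38 = 137/38

137/38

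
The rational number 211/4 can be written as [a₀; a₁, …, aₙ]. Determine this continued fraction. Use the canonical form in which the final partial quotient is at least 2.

[52; 1, 3]

Run the Euclidean algorithm, recording each quotient:
211 ÷ 4 → quotient 52, remainder 3
4 ÷ 3 → quotient 1, remainder 1
3 ÷ 1 → quotient 3, remainder 0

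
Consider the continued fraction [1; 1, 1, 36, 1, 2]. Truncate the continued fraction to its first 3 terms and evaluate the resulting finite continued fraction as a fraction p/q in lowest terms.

3/2

Start with 1.
1 + 1/(1/1) = 1 + 1/1 = 2/1
1 + 1/(2/1) = 1 + 1/2 = 3/2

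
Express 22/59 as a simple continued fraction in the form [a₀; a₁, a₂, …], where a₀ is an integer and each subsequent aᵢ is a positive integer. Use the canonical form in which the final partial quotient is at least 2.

[0; 2, 1, 2, 7]

Apply division with remainder until the remainder is 0:
⌊22/59⌋ = 0, remainder 22
⌊59/22⌋ = 2, remainder 15
⌊22/15⌋ = 1, remainder 7
⌊15/7⌋ = 2, remainder 1
⌊7/1⌋ = 7, remainder 0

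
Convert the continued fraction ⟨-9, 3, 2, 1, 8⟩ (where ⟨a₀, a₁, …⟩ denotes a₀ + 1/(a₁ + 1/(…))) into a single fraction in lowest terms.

Start with 8.
1 + 1/(8/1) = 1 + 1/8 = 9/8
2 + 1/(9/8) = 2 + 8/9 = 26/9
3 + 1/(26/9) = 3 + 9/26 = 87/26
-9 + 1/(87/26) = -9 + 26/87 = -757/87

-757/87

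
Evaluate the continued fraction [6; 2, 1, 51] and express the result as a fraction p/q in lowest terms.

982/155

Use the convergent recurrence hₖ = aₖ·hₖ₋₁ + hₖ₋₂ (and likewise for the denominators kₖ):
a_0 = 6: 6/1
a_1 = 2: 13/2
a_2 = 1: 19/3
a_3 = 51: 982/155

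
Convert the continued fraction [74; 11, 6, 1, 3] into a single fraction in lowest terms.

22301/301

Start with 3.
1 + 1/(3/1) = 1 + 1/3 = 4/3
6 + 1/(4/3) = 6 + 3/4 = 27/4
11 + 1/(27/4) = 11 + 4/27 = 301/27
74 + 1/(301/27) = 74 + 27/301 = 22301/301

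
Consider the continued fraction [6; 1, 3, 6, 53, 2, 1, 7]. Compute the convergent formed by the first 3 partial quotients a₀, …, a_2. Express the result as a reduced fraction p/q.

27/4

Work from the innermost term outward:
Start with 3.
1 + 1/(3/1) = 1 + 1/3 = 4/3
6 + 1/(4/3) = 6 + 3/4 = 27/4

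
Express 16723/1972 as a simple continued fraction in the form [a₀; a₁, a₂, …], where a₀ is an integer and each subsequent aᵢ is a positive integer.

Run the Euclidean algorithm, recording each quotient:
16723 ÷ 1972 → quotient 8, remainder 947
1972 ÷ 947 → quotient 2, remainder 78
947 ÷ 78 → quotient 12, remainder 11
78 ÷ 11 → quotient 7, remainder 1
11 ÷ 1 → quotient 11, remainder 0

[8; 2, 12, 7, 11]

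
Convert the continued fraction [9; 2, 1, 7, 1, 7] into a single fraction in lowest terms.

Start with 7.
1 + 1/(7/1) = 1 + 1/7 = 8/7
7 + 1/(8/7) = 7 + 7/8 = 63/8
1 + 1/(63/8) = 1 + 8/63 = 71/63
2 + 1/(71/63) = 2 + 63/71 = 205/71
9 + 1/(205/71) = 9 + 71/205 = 1916/205

1916/205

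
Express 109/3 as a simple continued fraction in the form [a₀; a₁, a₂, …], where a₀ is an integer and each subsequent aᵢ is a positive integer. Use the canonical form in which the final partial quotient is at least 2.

Repeatedly divide and take the remainder:
⌊109/3⌋ = 36, remainder 1
⌊3/1⌋ = 3, remainder 0

[36; 3]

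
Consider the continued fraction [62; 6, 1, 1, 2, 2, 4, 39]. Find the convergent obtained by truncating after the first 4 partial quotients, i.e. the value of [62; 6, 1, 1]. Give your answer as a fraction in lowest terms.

Use the convergent recurrence hₖ = aₖ·hₖ₋₁ + hₖ₋₂ (and likewise for the denominators kₖ):
a_0 = 62: 62/1
a_1 = 6: 373/6
a_2 = 1: 435/7
a_3 = 1: 808/13

808/13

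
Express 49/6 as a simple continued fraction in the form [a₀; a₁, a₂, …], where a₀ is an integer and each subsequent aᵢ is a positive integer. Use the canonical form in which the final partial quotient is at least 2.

49 = 8·6 + 1, so a_0 = 8
6 = 6·1 + 0, so a_1 = 6

[8; 6]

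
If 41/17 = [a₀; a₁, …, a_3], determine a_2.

Repeatedly divide and take the remainder:
41 ÷ 17 → quotient 2, remainder 7
17 ÷ 7 → quotient 2, remainder 3
7 ÷ 3 → quotient 2, remainder 1

2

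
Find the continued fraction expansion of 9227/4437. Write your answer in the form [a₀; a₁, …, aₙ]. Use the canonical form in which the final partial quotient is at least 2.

[2; 12, 1, 1, 3, 9, 1, 4]

⌊9227/4437⌋ = 2, remainder 353
⌊4437/353⌋ = 12, remainder 201
⌊353/201⌋ = 1, remainder 152
⌊201/152⌋ = 1, remainder 49
⌊152/49⌋ = 3, remainder 5
⌊49/5⌋ = 9, remainder 4
⌊5/4⌋ = 1, remainder 1
⌊4/1⌋ = 4, remainder 0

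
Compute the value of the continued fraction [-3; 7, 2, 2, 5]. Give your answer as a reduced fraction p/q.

Start with 5.
2 + 1/(5/1) = 2 + 1/5 = 11/5
2 + 1/(11/5) = 2 + 5/11 = 27/11
7 + 1/(27/11) = 7 + 11/27 = 200/27
-3 + 1/(200/27) = -3 + 27/200 = -573/200

-573/200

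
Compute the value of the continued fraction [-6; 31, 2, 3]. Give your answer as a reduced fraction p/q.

a_0 = -6: -6/1
a_1 = 31: -185/31
a_2 = 2: -376/63
a_3 = 3: -1313/220

-1313/220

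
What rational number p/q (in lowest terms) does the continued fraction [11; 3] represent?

34/3

a_0 = 11: 11/1
a_1 = 3: 34/3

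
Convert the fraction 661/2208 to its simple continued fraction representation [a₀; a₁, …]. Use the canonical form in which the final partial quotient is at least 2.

661 = 0·2208 + 661, so a_0 = 0
2208 = 3·661 + 225, so a_1 = 3
661 = 2·225 + 211, so a_2 = 2
225 = 1·211 + 14, so a_3 = 1
211 = 15·14 + 1, so a_4 = 15
14 = 14·1 + 0, so a_5 = 14

[0; 3, 2, 1, 15, 14]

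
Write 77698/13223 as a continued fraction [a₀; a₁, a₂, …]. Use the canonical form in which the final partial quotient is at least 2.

[5; 1, 7, 15, 1, 11, 1, 7]

77698 = 5·13223 + 11583, so a_0 = 5
13223 = 1·11583 + 1640, so a_1 = 1
11583 = 7·1640 + 103, so a_2 = 7
1640 = 15·103 + 95, so a_3 = 15
103 = 1·95 + 8, so a_4 = 1
95 = 11·8 + 7, so a_5 = 11
8 = 1·7 + 1, so a_6 = 1
7 = 7·1 + 0, so a_7 = 7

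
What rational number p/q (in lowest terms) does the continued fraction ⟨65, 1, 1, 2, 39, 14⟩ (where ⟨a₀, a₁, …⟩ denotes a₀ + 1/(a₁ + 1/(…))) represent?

Collapse the nested fraction from the inside out:
Start with 14.
39 + 1/(14/1) = 39 + 1/14 = 547/14
2 + 1/(547/14) = 2 + 14/547 = 1108/547
1 + 1/(1108/547) = 1 + 547/1108 = 1655/1108
1 + 1/(1655/1108) = 1 + 1108/1655 = 2763/1655
65 + 1/(2763/1655) = 65 + 1655/2763 = 181250/2763

181250/2763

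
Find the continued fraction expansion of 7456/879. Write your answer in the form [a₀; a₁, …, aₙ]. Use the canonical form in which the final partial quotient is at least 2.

[8; 2, 13, 1, 2, 10]

7456 = 8·879 + 424, so a_0 = 8
879 = 2·424 + 31, so a_1 = 2
424 = 13·31 + 21, so a_2 = 13
31 = 1·21 + 10, so a_3 = 1
21 = 2·10 + 1, so a_4 = 2
10 = 10·1 + 0, so a_5 = 10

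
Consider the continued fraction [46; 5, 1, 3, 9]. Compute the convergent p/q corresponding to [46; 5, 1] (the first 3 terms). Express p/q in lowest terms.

Use the convergent recurrence hₖ = aₖ·hₖ₋₁ + hₖ₋₂ (and likewise for the denominators kₖ):
a_0 = 46: 46/1
a_1 = 5: 231/5
a_2 = 1: 277/6

277/6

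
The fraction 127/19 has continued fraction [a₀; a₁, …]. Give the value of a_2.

127 ÷ 19 → quotient 6, remainder 13
19 ÷ 13 → quotient 1, remainder 6
13 ÷ 6 → quotient 2, remainder 1

2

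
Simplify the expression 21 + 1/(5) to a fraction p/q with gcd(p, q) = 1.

106/5

Start with 5.
21 + 1/(5/1) = 21 + 1/5 = 106/5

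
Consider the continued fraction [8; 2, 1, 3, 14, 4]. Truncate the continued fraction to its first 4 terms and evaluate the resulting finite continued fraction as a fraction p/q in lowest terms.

Use the convergent recurrence hₖ = aₖ·hₖ₋₁ + hₖ₋₂ (and likewise for the denominators kₖ):
a_0 = 8: 8/1
a_1 = 2: 17/2
a_2 = 1: 25/3
a_3 = 3: 92/11

92/11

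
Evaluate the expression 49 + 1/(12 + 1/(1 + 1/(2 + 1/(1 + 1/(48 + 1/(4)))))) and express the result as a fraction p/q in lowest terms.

Build up convergents one term at a time:
a_0 = 49: 49/1
a_1 = 12: 589/12
a_2 = 1: 638/13
a_3 = 2: 1865/38
a_4 = 1: 2503/51
a_5 = 48: 122009/2486
a_6 = 4: 490539/9995

490539/9995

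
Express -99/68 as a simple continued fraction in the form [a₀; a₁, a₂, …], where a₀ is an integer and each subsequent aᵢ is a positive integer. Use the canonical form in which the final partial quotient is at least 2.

[-2; 1, 1, 5, 6]

-99 ÷ 68 → quotient -2, remainder 37
68 ÷ 37 → quotient 1, remainder 31
37 ÷ 31 → quotient 1, remainder 6
31 ÷ 6 → quotient 5, remainder 1
6 ÷ 1 → quotient 6, remainder 0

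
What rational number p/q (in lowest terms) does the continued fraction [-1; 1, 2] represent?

Starting at the tail and folding back:
Start with 2.
1 + 1/(2/1) = 1 + 1/2 = 3/2
-1 + 1/(3/2) = -1 + 2/3 = -1/3

-1/3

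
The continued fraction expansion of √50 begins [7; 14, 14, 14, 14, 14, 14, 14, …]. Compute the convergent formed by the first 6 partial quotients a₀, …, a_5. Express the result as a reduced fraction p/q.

3880899/548842

a_0 = 7: 7/1
a_1 = 14: 99/14
a_2 = 14: 1393/197
a_3 = 14: 19601/2772
a_4 = 14: 275807/39005
a_5 = 14: 3880899/548842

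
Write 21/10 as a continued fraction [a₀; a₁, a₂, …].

[2; 10]

⌊21/10⌋ = 2, remainder 1
⌊10/1⌋ = 10, remainder 0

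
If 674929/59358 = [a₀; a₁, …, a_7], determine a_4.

3

Apply division with remainder until the remainder is 0:
674929 = 11·59358 + 21991, so a_0 = 11
59358 = 2·21991 + 15376, so a_1 = 2
21991 = 1·15376 + 6615, so a_2 = 1
15376 = 2·6615 + 2146, so a_3 = 2
6615 = 3·2146 + 177, so a_4 = 3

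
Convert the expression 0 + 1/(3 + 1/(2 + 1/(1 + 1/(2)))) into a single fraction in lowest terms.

Start with 2.
1 + 1/(2/1) = 1 + 1/2 = 3/2
2 + 1/(3/2) = 2 + 2/3 = 8/3
3 + 1/(8/3) = 3 + 3/8 = 27/8
0 + 1/(27/8) = 0 + 8/27 = 8/27

8/27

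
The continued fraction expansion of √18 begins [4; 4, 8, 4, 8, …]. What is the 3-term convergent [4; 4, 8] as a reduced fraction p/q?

a_0 = 4: 4/1
a_1 = 4: 17/4
a_2 = 8: 140/33

140/33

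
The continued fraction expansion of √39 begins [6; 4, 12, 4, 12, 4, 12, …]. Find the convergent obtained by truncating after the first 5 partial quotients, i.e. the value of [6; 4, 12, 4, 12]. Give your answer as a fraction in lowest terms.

15294/2449

Start with 12.
4 + 1/(12/1) = 4 + 1/12 = 49/12
12 + 1/(49/12) = 12 + 12/49 = 600/49
4 + 1/(600/49) = 4 + 49/600 = 2449/600
6 + 1/(2449/600) = 6 + 600/2449 = 15294/2449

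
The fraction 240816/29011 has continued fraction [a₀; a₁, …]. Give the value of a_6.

Run the Euclidean algorithm, recording each quotient:
⌊240816/29011⌋ = 8, remainder 8728
⌊29011/8728⌋ = 3, remainder 2827
⌊8728/2827⌋ = 3, remainder 247
⌊2827/247⌋ = 11, remainder 110
⌊247/110⌋ = 2, remainder 27
⌊110/27⌋ = 4, remainder 2
⌊27/2⌋ = 13, remainder 1

13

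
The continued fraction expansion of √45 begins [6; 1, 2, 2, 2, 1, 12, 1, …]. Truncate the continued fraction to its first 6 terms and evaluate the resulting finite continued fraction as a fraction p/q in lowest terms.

Start with 1.
2 + 1/(1/1) = 2 + 1/1 = 3/1
2 + 1/(3/1) = 2 + 1/3 = 7/3
2 + 1/(7/3) = 2 + 3/7 = 17/7
1 + 1/(17/7) = 1 + 7/17 = 24/17
6 + 1/(24/17) = 6 + 17/24 = 161/24

161/24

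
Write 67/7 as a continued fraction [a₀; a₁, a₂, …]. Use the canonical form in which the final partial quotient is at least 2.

67 = 9·7 + 4, so a_0 = 9
7 = 1·4 + 3, so a_1 = 1
4 = 1·3 + 1, so a_2 = 1
3 = 3·1 + 0, so a_3 = 3

[9; 1, 1, 3]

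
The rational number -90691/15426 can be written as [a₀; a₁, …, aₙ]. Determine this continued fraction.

⌊-90691/15426⌋ = -6, remainder 1865
⌊15426/1865⌋ = 8, remainder 506
⌊1865/506⌋ = 3, remainder 347
⌊506/347⌋ = 1, remainder 159
⌊347/159⌋ = 2, remainder 29
⌊159/29⌋ = 5, remainder 14
⌊29/14⌋ = 2, remainder 1
⌊14/1⌋ = 14, remainder 0

[-6; 8, 3, 1, 2, 5, 2, 14]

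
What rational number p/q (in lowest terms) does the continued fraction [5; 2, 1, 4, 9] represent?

Starting at the tail and folding back:
Start with 9.
4 + 1/(9/1) = 4 + 1/9 = 37/9
1 + 1/(37/9) = 1 + 9/37 = 46/37
2 + 1/(46/37) = 2 + 37/46 = 129/46
5 + 1/(129/46) = 5 + 46/129 = 691/129

691/129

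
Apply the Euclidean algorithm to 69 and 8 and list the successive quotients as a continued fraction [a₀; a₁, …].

[8; 1, 1, 1, 2]

Repeatedly divide and take the remainder:
69 ÷ 8 → quotient 8, remainder 5
8 ÷ 5 → quotient 1, remainder 3
5 ÷ 3 → quotient 1, remainder 2
3 ÷ 2 → quotient 1, remainder 1
2 ÷ 1 → quotient 2, remainder 0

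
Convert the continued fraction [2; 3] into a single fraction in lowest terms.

a_0 = 2: 2/1
a_1 = 3: 7/3

7/3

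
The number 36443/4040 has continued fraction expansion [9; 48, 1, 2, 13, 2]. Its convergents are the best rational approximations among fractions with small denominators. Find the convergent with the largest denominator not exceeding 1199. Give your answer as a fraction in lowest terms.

1317/146

a_0 = 9: 9/1  (≤ bound)
a_1 = 48: 433/48  (≤ bound)
a_2 = 1: 442/49  (≤ bound)
a_3 = 2: 1317/146  (≤ bound)
a_4 = 13: 17563/1947  (> 1199, stop)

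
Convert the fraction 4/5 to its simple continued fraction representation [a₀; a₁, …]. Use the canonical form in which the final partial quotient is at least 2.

[0; 1, 4]

Apply division with remainder until the remainder is 0:
4 = 0·5 + 4, so a_0 = 0
5 = 1·4 + 1, so a_1 = 1
4 = 4·1 + 0, so a_2 = 4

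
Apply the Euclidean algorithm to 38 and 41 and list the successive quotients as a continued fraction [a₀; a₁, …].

[0; 1, 12, 1, 2]

Apply division with remainder until the remainder is 0:
⌊38/41⌋ = 0, remainder 38
⌊41/38⌋ = 1, remainder 3
⌊38/3⌋ = 12, remainder 2
⌊3/2⌋ = 1, remainder 1
⌊2/1⌋ = 2, remainder 0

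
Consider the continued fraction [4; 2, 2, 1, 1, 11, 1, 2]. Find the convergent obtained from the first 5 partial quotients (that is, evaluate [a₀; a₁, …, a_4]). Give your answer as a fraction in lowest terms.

53/12

Collapse the nested fraction from the inside out:
Start with 1.
1 + 1/(1/1) = 1 + 1/1 = 2/1
2 + 1/(2/1) = 2 + 1/2 = 5/2
2 + 1/(5/2) = 2 + 2/5 = 12/5
4 + 1/(12/5) = 4 + 5/12 = 53/12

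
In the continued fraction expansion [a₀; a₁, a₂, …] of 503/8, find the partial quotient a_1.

1

Apply division with remainder until the remainder is 0:
503 ÷ 8 → quotient 62, remainder 7
8 ÷ 7 → quotient 1, remainder 1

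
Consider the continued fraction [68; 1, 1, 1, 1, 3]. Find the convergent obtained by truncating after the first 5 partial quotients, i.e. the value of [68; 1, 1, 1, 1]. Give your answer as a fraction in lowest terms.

a_0 = 68: 68/1
a_1 = 1: 69/1
a_2 = 1: 137/2
a_3 = 1: 206/3
a_4 = 1: 343/5

343/5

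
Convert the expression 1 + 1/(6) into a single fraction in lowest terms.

7/6

Build up convergents one term at a time:
a_0 = 1: 1/1
a_1 = 6: 7/6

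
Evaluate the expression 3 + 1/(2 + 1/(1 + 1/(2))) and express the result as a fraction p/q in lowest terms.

27/8

Starting at the tail and folding back:
Start with 2.
1 + 1/(2/1) = 1 + 1/2 = 3/2
2 + 1/(3/2) = 2 + 2/3 = 8/3
3 + 1/(8/3) = 3 + 3/8 = 27/8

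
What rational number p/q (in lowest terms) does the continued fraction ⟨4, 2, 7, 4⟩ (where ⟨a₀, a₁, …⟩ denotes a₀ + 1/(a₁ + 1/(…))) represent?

Start with 4.
7 + 1/(4/1) = 7 + 1/4 = 29/4
2 + 1/(29/4) = 2 + 4/29 = 62/29
4 + 1/(62/29) = 4 + 29/62 = 277/62

277/62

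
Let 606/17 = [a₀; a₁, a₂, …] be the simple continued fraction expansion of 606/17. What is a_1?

1

606 ÷ 17 → quotient 35, remainder 11
17 ÷ 11 → quotient 1, remainder 6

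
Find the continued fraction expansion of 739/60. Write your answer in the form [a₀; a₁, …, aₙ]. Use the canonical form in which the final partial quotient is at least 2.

739 = 12·60 + 19, so a_0 = 12
60 = 3·19 + 3, so a_1 = 3
19 = 6·3 + 1, so a_2 = 6
3 = 3·1 + 0, so a_3 = 3

[12; 3, 6, 3]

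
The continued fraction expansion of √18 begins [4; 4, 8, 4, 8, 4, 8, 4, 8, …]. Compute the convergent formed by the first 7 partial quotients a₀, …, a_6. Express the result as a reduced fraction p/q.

161564/38081

a_0 = 4: 4/1
a_1 = 4: 17/4
a_2 = 8: 140/33
a_3 = 4: 577/136
a_4 = 8: 4756/1121
a_5 = 4: 19601/4620
a_6 = 8: 161564/38081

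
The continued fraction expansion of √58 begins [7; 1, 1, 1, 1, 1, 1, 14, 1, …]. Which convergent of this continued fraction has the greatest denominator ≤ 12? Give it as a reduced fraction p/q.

61/8

a_0 = 7: 7/1  (≤ bound)
a_1 = 1: 8/1  (≤ bound)
a_2 = 1: 15/2  (≤ bound)
a_3 = 1: 23/3  (≤ bound)
a_4 = 1: 38/5  (≤ bound)
a_5 = 1: 61/8  (≤ bound)
a_6 = 1: 99/13  (> 12, stop)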